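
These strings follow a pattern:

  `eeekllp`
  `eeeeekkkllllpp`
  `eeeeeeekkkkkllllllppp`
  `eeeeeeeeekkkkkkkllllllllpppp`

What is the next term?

eeeeeeeeeeekkkkkkkkkllllllllllppppp

The n-th term is 2n+1 e's then 2n-1 k's then 2n l's then n p's (n = 1, 2, …).
For the next term, n = 5, so the run lengths are 11, 9, 10, 5.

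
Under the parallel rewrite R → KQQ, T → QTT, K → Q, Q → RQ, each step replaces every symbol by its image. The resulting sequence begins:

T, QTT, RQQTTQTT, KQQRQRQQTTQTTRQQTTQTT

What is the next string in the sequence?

Rewriting the 21 symbols of KQQRQRQQTTQTTRQQTTQTT one by one yields Q RQ RQ KQQ RQ KQQ RQ RQ QTT QTT RQ QTT QTT KQQ RQ RQ QTT QTT RQ QTT QTT; concatenated:

QRQRQKQQRQKQQRQRQQTTQTTRQQTTQTTKQQRQRQQTTQTTRQQTTQTT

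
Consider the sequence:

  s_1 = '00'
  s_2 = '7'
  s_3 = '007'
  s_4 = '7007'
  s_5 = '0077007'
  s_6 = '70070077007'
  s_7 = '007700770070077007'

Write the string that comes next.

Each term (from the third on) is the two preceding terms concatenated in order: term 3 = 00·7 = 007.
So term 8 is 70070077007·007700770070077007.

70070077007007700770070077007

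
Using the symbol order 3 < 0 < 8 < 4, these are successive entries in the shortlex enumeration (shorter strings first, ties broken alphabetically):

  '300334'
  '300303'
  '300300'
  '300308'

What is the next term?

300304

Find the rightmost character of 300308 below 4, bump it to the next letter, and reset everything to its right to 3.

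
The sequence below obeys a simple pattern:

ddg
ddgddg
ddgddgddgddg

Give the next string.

ddgddgddgddgddgddgddgddg

Every step duplicates the string.
One more doubling of ddgddgddgddg gives the answer.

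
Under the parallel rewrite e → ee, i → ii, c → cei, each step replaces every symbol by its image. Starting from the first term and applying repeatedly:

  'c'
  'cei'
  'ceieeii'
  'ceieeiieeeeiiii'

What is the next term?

Replace each of the 15 characters of ceieeiieeeeiiii in place — cei ee ii ee ee ii ii ee ee ee ee ii ii ii ii — and concatenate.

ceieeiieeeeiiiieeeeeeeeiiiiiiii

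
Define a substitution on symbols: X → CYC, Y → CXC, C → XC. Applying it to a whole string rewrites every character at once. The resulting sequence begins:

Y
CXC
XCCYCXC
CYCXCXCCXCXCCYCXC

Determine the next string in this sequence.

XCCXCXCCYCXCCYCXCXCCYCXCCYCXCXCCXCXCCYCXC

Applying the rule to each of the 17 symbols of CYCXCXCCXCXCCYCXC gives the pieces XC CXC XC CYC XC CYC XC XC CYC XC CYC XC XC CXC XC CYC XC, which concatenate to the answer.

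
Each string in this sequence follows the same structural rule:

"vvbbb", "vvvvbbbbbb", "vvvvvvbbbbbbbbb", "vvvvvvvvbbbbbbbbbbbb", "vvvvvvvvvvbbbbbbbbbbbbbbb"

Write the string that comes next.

Reading off run lengths: v runs 2, 4, 6, 8, 10; b runs 3, 6, 9, 12, 15 — each is linear in n (n = 1, 2, …).
At n = 6 the blocks have lengths 12, 18.

vvvvvvvvvvvvbbbbbbbbbbbbbbbbbb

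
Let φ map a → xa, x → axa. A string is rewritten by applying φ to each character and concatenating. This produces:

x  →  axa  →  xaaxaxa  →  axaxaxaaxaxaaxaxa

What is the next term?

xaaxaxaaxaxaaxaxaxaaxaxaaxaxaxaaxaxaaxaxa

Applying the rule to each of the 17 symbols of axaxaxaaxaxaaxaxa gives the pieces xa axa xa axa xa axa xa xa axa xa axa xa xa axa xa axa xa, which concatenate to the answer.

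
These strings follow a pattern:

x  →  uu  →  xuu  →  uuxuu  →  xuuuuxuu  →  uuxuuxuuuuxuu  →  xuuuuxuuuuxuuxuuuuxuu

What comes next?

uuxuuxuuuuxuuxuuuuxuuuuxuuxuuuuxuu

Each term (from the third on) is the two preceding terms concatenated in order: term 3 = x·uu = xuu.
So term 8 is uuxuuxuuuuxuu·xuuuuxuuuuxuuxuuuuxuu.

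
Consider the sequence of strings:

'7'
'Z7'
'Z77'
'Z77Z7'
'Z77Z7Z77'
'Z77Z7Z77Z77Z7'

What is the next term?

This is a Fibonacci-style word recurrence s(k) = s(k−1)·s(k−2): e.g. Z7·7 = Z77.
The next term joins Z77Z7Z77Z77Z7 and Z77Z7Z77.

Z77Z7Z77Z77Z7Z77Z7Z77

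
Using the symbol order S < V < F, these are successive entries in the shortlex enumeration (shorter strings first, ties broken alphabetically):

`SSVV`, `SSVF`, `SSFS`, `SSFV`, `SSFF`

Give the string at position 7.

Continuing the enumeration 2 steps past SSFF: SSFF → SVSS → (answer).

SVSV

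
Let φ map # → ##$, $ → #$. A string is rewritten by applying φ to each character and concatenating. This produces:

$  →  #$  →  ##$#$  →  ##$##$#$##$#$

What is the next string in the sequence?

Rewriting the 13 symbols of ##$##$#$##$#$ one by one yields ##$ ##$ #$ ##$ ##$ #$ ##$ #$ ##$ ##$ #$ ##$ #$; concatenated:

##$##$#$##$##$#$##$#$##$##$#$##$#$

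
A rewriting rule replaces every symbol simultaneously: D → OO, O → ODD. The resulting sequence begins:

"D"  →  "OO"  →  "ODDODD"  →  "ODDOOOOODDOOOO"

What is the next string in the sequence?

φ(ODDOOOOODDOOOO) expands symbol-by-symbol to ODD OO OO ODD ODD ODD ODD ODD OO OO ODD ODD ODD ODD; joining the 14 pieces gives the next term.

ODDOOOOODDODDODDODDODDOOOOODDODDODDODD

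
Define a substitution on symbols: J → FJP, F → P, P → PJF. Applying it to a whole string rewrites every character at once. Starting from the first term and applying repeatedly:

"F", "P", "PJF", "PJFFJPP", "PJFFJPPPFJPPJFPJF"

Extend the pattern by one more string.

φ(PJFFJPPPFJPPJFPJF) expands symbol-by-symbol to PJF FJP P P FJP PJF PJF PJF P FJP PJF PJF FJP P PJF FJP P; joining the 17 pieces gives the next term.

PJFFJPPPFJPPJFPJFPJFPFJPPJFPJFFJPPPJFFJPP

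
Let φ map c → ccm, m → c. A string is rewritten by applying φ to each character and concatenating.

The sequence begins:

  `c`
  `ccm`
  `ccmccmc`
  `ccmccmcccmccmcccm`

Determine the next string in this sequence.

ccmccmcccmccmcccmccmccmcccmccmcccmccmccmc

φ(ccmccmcccmccmcccm) expands symbol-by-symbol to ccm ccm c ccm ccm c ccm ccm ccm c ccm ccm c ccm ccm ccm c; joining the 17 pieces gives the next term.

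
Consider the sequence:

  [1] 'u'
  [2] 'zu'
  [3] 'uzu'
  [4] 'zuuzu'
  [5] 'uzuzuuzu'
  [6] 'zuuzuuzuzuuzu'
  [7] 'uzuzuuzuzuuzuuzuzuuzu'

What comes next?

zuuzuuzuzuuzuuzuzuuzuzuuzuuzuzuuzu

This is a Fibonacci-style word recurrence s(k) = s(k−2)·s(k−1): e.g. u·zu = uzu.
Continuing: zuuzuuzuzuuzu · uzuzuuzuzuuzuuzuzuuzu gives term 8.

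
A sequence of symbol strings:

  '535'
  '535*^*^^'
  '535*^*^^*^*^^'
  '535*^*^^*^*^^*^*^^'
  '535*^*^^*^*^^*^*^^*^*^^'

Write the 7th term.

The strings grow by a fixed suffix *^*^^ each time.
From 535*^*^^*^*^^*^*^^*^*^^, 2 further steps: 535*^*^^*^*^^*^*^^*^*^^ → 535*^*^^*^*^^*^*^^*^*^^*^*^^ → (answer).

535*^*^^*^*^^*^*^^*^*^^*^*^^*^*^^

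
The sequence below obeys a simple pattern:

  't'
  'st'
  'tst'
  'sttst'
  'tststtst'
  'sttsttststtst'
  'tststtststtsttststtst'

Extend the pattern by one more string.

This is a Fibonacci-style word recurrence s(k) = s(k−2)·s(k−1): e.g. t·st = tst.
So term 8 is sttsttststtst·tststtststtsttststtst.

sttsttststtsttststtststtsttststtst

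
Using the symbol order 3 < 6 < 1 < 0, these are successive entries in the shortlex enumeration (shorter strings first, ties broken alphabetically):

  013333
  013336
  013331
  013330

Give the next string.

013363

Treat 013330 as a base-4 numeral over the given alphabet and add one, carrying through any trailing 0's.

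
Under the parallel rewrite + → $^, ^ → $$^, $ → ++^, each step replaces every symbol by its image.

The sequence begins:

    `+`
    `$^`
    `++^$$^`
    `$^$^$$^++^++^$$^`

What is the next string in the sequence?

Rewriting the 16 symbols of $^$^$$^++^++^$$^ one by one yields ++^ $$^ ++^ $$^ ++^ ++^ $$^ $^ $^ $$^ $^ $^ $$^ ++^ ++^ $$^; concatenated:

++^$$^++^$$^++^++^$$^$^$^$$^$^$^$$^++^++^$$^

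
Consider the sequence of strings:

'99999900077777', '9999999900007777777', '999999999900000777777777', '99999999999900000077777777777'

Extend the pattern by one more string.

9999999999999900000007777777777777

Reading off run lengths: 9 runs 6, 8, 10, 12; 0 runs 3, 4, 5, 6; 7 runs 5, 7, 9, 11 — each is linear in n, where the shown terms are n = 3, 4, 5, 6.
For the next term, n = 7, so the run lengths are 14, 7, 13.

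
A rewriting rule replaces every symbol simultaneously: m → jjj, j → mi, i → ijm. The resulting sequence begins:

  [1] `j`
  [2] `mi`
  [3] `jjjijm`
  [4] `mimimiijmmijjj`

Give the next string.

jjjijmjjjijmjjjijmijmmijjjjjjijmmimimi

Replace each of the 14 characters of mimimiijmmijjj in place — jjj ijm jjj ijm jjj ijm ijm mi jjj jjj ijm mi mi mi — and concatenate.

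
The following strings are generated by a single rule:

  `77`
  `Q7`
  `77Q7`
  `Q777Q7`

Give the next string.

77Q7Q777Q7

From term 3 onward, concatenate the second-to-last term with the last: 77·Q7 = 77Q7, Q7·77Q7 = Q777Q7, …
Continuing: 77Q7 · Q777Q7 gives term 5.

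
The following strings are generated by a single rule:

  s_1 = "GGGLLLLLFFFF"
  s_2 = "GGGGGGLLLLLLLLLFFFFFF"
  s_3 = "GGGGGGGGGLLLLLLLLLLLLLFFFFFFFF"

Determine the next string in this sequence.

GGGGGGGGGGGGLLLLLLLLLLLLLLLLLFFFFFFFFFF

Each string has the form G^{3n} L^{4n+1} F^{2n+2} (n = 1, 2, …).
Setting n = 4 gives 12, 17, 10 characters in each block.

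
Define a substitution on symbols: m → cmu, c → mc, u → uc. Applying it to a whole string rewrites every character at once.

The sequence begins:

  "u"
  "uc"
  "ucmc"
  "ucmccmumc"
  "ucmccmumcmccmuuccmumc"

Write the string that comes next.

Applying the rule to each of the 21 symbols of ucmccmumcmccmuuccmumc gives the pieces uc mc cmu mc mc cmu uc cmu mc cmu mc mc cmu uc uc mc mc cmu uc cmu mc, which concatenate to the answer.

ucmccmumcmccmuuccmumccmumcmccmuucucmcmccmuuccmumc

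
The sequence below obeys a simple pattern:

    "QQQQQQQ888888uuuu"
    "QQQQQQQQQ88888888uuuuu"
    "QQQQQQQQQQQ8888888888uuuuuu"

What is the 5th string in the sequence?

QQQQQQQQQQQQQQQ88888888888888uuuuuuuu

Each string has the form Q^{2n+1} 8^{2n} u^{n+1}, where the shown terms are n = 3, 4, 5.
For term 5, n = 7, so the run lengths are 15, 14, 8.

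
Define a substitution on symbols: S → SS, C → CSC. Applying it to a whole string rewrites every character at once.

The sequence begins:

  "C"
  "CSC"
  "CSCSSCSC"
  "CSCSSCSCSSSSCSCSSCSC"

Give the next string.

CSCSSCSCSSSSCSCSSCSCSSSSSSSSCSCSSCSCSSSSCSCSSCSC

Replace each of the 20 characters of CSCSSCSCSSSSCSCSSCSC in place — CSC SS CSC SS SS CSC SS CSC SS SS SS SS CSC SS CSC SS SS CSC SS CSC — and concatenate.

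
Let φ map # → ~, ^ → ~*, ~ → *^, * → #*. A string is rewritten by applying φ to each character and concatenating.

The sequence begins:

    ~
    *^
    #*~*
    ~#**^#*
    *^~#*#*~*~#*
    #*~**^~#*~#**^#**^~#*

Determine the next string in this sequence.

Replace each of the 21 characters of #*~**^~#*~#**^#**^~#* in place — ~ #* *^ #* #* ~* *^ ~ #* *^ ~ #* #* ~* ~ #* #* ~* *^ ~ #* — and concatenate.

~#**^#*#*~**^~#**^~#*#*~*~#*#*~**^~#*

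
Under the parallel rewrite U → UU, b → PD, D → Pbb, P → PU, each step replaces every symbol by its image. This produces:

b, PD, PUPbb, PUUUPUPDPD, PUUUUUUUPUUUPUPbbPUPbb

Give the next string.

PUUUUUUUUUUUUUUUPUUUUUUUPUUUPUPDPDPUUUPUPDPD

Applying the rule to each of the 22 symbols of PUUUUUUUPUUUPUPbbPUPbb gives the pieces PU UU UU UU UU UU UU UU PU UU UU UU PU UU PU PD PD PU UU PU PD PD, which concatenate to the answer.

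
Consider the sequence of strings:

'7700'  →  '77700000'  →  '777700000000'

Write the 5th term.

77777700000000000000

The n-th term is n+1 7's then 3n-1 0's (n = 1, 2, …).
At n = 5 the blocks have lengths 6, 14.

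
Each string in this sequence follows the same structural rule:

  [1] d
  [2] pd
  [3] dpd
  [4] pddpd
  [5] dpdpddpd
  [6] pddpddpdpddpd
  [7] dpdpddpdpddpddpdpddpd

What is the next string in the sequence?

pddpddpdpddpddpdpddpdpddpddpdpddpd

This is a Fibonacci-style word recurrence s(k) = s(k−2)·s(k−1): e.g. d·pd = dpd.
So term 8 is pddpddpdpddpd·dpdpddpdpddpddpdpddpd.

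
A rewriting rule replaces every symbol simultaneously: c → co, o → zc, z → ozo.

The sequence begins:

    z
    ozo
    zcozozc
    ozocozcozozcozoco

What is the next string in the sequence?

Replace each of the 17 characters of ozocozcozozcozoco in place — zc ozo zc co zc ozo co zc ozo zc ozo co zc ozo zc co zc — and concatenate.

zcozozccozcozocozcozozcozocozcozozccozc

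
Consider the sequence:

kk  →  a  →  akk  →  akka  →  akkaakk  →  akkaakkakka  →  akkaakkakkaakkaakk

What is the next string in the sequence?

akkaakkakkaakkaakkakkaakkakka

This is a Fibonacci-style word recurrence s(k) = s(k−1)·s(k−2): e.g. a·kk = akk.
Continuing: akkaakkakkaakkaakk · akkaakkakka gives term 8.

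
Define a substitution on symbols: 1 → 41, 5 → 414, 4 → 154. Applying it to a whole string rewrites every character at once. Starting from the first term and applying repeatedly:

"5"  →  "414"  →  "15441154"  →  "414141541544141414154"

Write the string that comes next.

1544115441154414141544141415415441154411544115441414154

Applying the rule to each of the 21 symbols of 414141541544141414154 gives the pieces 154 41 154 41 154 41 414 154 41 414 154 154 41 154 41 154 41 154 41 414 154, which concatenate to the answer.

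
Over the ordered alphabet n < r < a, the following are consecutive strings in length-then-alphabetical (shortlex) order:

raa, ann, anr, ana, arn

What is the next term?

arr

The successor of arn increments the rightmost position that isn't already a and resets every position after it to n.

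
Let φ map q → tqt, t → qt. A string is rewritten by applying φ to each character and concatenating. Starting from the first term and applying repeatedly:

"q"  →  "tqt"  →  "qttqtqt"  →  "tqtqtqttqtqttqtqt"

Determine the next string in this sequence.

Rewriting the 17 symbols of tqtqtqttqtqttqtqt one by one yields qt tqt qt tqt qt tqt qt qt tqt qt tqt qt qt tqt qt tqt qt; concatenated:

qttqtqttqtqttqtqtqttqtqttqtqtqttqtqttqtqt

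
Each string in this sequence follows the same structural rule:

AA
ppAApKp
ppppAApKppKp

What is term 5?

ppppppppAApKppKppKppKp

Every step adds pp to the front and pKp to the end of the previous string.
From ppppAApKppKp, 2 further steps: ppppAApKppKp → ppppppAApKppKppKp → (answer).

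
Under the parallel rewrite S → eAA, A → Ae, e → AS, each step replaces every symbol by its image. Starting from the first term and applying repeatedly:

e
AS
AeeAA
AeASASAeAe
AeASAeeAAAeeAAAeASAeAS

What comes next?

AeASAeeAAAeASASAeAeAeASASAeAeAeASAeeAAAeASAeeAA

Replace each of the 22 characters of AeASAeeAAAeeAAAeASAeAS in place — Ae AS Ae eAA Ae AS AS Ae Ae Ae AS AS Ae Ae Ae AS Ae eAA Ae AS Ae eAA — and concatenate.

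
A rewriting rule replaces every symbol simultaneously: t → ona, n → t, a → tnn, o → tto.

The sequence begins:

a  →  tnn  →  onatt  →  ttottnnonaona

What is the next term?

φ(ttottnnonaona) expands symbol-by-symbol to ona ona tto ona ona t t tto t tnn tto t tnn; joining the 13 pieces gives the next term.

onaonattoonaonattttottnnttottnn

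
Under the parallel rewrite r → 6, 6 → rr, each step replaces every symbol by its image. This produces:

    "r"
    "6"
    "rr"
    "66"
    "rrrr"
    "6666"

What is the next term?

rrrrrrrr

Expanding 6666: 6→rr, 6→rr, 6→rr, 6→rr. Concatenated: rr rr rr rr.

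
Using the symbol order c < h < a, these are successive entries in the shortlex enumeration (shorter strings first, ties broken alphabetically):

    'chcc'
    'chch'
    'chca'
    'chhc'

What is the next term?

chhh

Find the rightmost character of chhc below a, bump it to the next letter, and reset everything to its right to c.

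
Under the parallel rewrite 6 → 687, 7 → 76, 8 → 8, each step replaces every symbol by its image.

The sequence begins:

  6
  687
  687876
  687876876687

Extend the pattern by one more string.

Rewriting each symbol of 687876876687: 6→687, 8→8, 7→76, 8→8, 7→76, 6→687, 8→8, 7→76, 6→687, 6→687, 8→8, 7→76, which concatenates to 687 8 76 8 76 687 8 76 687 687 8 76.

687876876687876687687876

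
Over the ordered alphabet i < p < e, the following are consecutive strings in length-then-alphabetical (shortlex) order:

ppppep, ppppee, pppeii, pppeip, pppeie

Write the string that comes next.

Treat pppeie as a base-3 numeral over the given alphabet and add one, carrying through any trailing e's.

pppepi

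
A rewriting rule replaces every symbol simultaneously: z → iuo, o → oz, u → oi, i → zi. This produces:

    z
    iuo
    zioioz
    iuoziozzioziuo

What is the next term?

Applying the rule to each of the 14 symbols of iuoziozzioziuo gives the pieces zi oi oz iuo zi oz iuo iuo zi oz iuo zi oi oz, which concatenate to the answer.

zioioziuozioziuoiuozioziuozioioz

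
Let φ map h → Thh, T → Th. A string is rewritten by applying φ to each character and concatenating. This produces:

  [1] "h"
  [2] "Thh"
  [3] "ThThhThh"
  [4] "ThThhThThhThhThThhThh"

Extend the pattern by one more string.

ThThhThThhThhThThhThThhThhThThhThhThThhThThhThhThThhThh

φ(ThThhThThhThhThThhThh) expands symbol-by-symbol to Th Thh Th Thh Thh Th Thh Th Thh Thh Th Thh Thh Th Thh Th Thh Thh Th Thh Thh; joining the 21 pieces gives the next term.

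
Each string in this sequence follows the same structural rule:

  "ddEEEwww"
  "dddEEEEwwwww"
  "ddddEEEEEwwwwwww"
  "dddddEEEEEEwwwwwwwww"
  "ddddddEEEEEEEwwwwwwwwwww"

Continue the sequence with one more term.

dddddddEEEEEEEEwwwwwwwwwwwww

Term n consists of n d's, followed by n+1 E's, followed by 2n-1 w's, where the shown terms are n = 2, 3, 4, 5, 6.
For the next term, n = 7, so the run lengths are 7, 8, 13.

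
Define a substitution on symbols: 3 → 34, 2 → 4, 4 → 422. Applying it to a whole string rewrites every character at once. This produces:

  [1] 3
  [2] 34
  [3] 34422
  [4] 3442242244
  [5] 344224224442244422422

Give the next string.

Rewriting the 21 symbols of 344224224442244422422 one by one yields 34 422 422 4 4 422 4 4 422 422 422 4 4 422 422 422 4 4 422 4 4; concatenated:

344224224442244422422422444224224224442244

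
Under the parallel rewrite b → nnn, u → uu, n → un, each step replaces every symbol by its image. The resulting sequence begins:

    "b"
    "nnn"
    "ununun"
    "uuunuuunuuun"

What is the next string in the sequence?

Apply φ to uuunuuunuuun symbol by symbol: u→uu, u→uu, u→uu, n→un, u→uu, u→uu, u→uu, n→un, u→uu, u→uu, u→uu, n→un; joined: uu uu uu un uu uu uu un uu uu uu un.

uuuuuuunuuuuuuunuuuuuuun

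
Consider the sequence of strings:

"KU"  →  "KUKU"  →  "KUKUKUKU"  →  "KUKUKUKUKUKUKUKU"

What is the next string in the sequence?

Each string is two copies of the previous one concatenated.
One more doubling of KUKUKUKUKUKUKUKU gives the answer.

KUKUKUKUKUKUKUKUKUKUKUKUKUKUKUKU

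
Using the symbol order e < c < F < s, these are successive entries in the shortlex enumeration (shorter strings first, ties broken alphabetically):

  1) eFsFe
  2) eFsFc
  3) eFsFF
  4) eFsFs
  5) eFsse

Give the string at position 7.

Continuing the enumeration 2 steps past eFsse: eFsse → eFssc → (answer).

eFssF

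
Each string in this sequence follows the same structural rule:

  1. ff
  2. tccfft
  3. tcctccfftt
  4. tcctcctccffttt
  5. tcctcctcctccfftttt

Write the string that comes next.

tcctcctcctcctccffttttt

s(k+1) = tcc·s(k)·t, so each term gains tcc as a prefix and t as a suffix.
One more step from tcctcctcctccfftttt gives the answer.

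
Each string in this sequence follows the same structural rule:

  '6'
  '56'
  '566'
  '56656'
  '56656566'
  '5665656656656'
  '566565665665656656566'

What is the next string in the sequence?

5665656656656566565665665656656656

This is a Fibonacci-style word recurrence s(k) = s(k−1)·s(k−2): e.g. 56·6 = 566.
Continuing: 566565665665656656566 · 5665656656656 gives term 8.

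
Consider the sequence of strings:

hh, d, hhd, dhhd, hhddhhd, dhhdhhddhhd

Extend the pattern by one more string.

Each term (from the third on) is the two preceding terms concatenated in order: term 3 = hh·d = hhd.
The next term joins hhddhhd and dhhdhhddhhd.

hhddhhddhhdhhddhhd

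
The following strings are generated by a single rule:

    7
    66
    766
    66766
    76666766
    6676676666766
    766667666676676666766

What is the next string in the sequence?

6676676666766766667666676676666766

This is a Fibonacci-style word recurrence s(k) = s(k−2)·s(k−1): e.g. 7·66 = 766.
The next term joins 6676676666766 and 766667666676676666766.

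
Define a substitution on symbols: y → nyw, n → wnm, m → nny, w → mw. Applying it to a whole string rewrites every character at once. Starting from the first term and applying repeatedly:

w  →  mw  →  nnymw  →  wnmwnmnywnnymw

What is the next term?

mwwnmnnymwwnmnnywnmnywmwwnmwnmnywnnymw

Replace each of the 14 characters of wnmwnmnywnnymw in place — mw wnm nny mw wnm nny wnm nyw mw wnm wnm nyw nny mw — and concatenate.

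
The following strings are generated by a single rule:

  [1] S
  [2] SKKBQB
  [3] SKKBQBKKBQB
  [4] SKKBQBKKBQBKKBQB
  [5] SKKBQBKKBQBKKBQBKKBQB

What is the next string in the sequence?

SKKBQBKKBQBKKBQBKKBQBKKBQB

Every step adds KKBQB to the end: s(k+1) = s(k)·KKBQB.
So the next term is SKKBQBKKBQBKKBQBKKBQB·KKBQB.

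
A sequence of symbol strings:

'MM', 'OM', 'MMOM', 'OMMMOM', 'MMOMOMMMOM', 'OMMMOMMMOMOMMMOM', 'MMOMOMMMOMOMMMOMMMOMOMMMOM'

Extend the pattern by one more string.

OMMMOMMMOMOMMMOMMMOMOMMMOMOMMMOMMMOMOMMMOM

This is a Fibonacci-style word recurrence s(k) = s(k−2)·s(k−1): e.g. MM·OM = MMOM.
The next term joins OMMMOMMMOMOMMMOM and MMOMOMMMOMOMMMOMMMOMOMMMOM.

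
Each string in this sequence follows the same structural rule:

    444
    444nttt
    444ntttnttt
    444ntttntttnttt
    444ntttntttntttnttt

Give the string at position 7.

The strings grow by a fixed suffix nttt each time.
From 444ntttntttntttnttt, 2 further steps: 444ntttntttntttnttt → 444ntttntttntttntttnttt → (answer).

444ntttntttntttntttntttnttt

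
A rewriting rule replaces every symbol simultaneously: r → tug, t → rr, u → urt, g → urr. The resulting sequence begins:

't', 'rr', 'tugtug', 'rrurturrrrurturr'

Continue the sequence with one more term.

Rewriting the 16 symbols of rrurturrrrurturr one by one yields tug tug urt tug rr urt tug tug tug tug urt tug rr urt tug tug; concatenated:

tugtugurttugrrurttugtugtugtugurttugrrurttugtug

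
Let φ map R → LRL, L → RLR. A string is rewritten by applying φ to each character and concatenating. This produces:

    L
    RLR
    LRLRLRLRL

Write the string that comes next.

RLRLRLRLRLRLRLRLRLRLRLRLRLR

Expanding LRLRLRLRL: L→RLR, R→LRL, L→RLR, R→LRL, L→RLR, R→LRL, L→RLR, R→LRL, L→RLR. Concatenated: RLR LRL RLR LRL RLR LRL RLR LRL RLR.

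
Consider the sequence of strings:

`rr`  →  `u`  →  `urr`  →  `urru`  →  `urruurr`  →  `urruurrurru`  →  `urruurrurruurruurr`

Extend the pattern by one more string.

From term 3 onward, concatenate the last term with the second-to-last: u·rr = urr, urr·u = urru, …
So term 8 is urruurrurruurruurr·urruurrurru.

urruurrurruurruurrurruurrurru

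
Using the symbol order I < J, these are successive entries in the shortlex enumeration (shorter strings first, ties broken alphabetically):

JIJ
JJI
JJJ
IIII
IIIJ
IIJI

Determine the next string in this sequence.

IIJJ

Treat IIJI as a base-2 numeral over the given alphabet and add one, carrying through any trailing J's.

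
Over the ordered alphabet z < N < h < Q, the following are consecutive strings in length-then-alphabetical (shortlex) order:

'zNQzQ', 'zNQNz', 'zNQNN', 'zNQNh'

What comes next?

zNQNQ

The successor of zNQNh increments the rightmost position that isn't already Q and resets every position after it to z.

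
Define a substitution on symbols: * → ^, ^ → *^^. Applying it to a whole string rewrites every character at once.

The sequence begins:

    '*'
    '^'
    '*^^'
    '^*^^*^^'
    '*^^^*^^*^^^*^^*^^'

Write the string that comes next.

^*^^*^^*^^^*^^*^^^*^^*^^*^^^*^^*^^^*^^*^^

φ(*^^^*^^*^^^*^^*^^) expands symbol-by-symbol to ^ *^^ *^^ *^^ ^ *^^ *^^ ^ *^^ *^^ *^^ ^ *^^ *^^ ^ *^^ *^^; joining the 17 pieces gives the next term.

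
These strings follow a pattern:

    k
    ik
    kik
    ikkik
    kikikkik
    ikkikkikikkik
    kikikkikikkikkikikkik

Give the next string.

ikkikkikikkikkikikkikikkikkikikkik

From term 3 onward, concatenate the second-to-last term with the last: k·ik = kik, ik·kik = ikkik, …
So term 8 is ikkikkikikkik·kikikkikikkikkikikkik.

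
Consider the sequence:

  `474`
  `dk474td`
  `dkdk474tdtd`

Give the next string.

dkdkdk474tdtdtd

Each term wraps the previous one in dk on the left and td on the right.
So the next term is dk·dkdk474tdtd·td.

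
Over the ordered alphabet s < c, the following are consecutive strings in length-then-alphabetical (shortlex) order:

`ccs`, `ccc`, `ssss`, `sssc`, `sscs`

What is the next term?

sscc

The successor of sscs increments the rightmost position that isn't already c and resets every position after it to s.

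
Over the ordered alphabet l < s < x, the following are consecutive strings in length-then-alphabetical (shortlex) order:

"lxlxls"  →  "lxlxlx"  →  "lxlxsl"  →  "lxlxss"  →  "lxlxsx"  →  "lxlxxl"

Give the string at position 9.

Stepping forward 3 times from lxlxxl: lxlxxl → lxlxxs → lxlxxx, then the target.

lxslll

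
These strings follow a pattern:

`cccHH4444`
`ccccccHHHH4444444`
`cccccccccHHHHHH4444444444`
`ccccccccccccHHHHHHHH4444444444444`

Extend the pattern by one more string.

cccccccccccccccHHHHHHHHHH4444444444444444

The n-th term is 3n c's then 2n H's then 3n+1 4's (n = 1, 2, …).
Setting n = 5 gives 15, 10, 16 characters in each block.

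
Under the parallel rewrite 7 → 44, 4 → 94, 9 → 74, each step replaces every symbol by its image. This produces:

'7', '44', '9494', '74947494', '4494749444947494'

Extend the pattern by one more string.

Rewriting the 16 symbols of 4494749444947494 one by one yields 94 94 74 94 44 94 74 94 94 94 74 94 44 94 74 94; concatenated:

94947494449474949494749444947494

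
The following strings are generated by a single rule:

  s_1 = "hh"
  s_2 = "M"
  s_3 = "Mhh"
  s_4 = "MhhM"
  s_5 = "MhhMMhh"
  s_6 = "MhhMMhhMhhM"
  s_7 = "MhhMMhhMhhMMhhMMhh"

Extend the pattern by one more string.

MhhMMhhMhhMMhhMMhhMhhMMhhMhhM

Each term (from the third on) is the previous term followed by the one before it: term 3 = M·hh = Mhh.
The next term joins MhhMMhhMhhMMhhMMhh and MhhMMhhMhhM.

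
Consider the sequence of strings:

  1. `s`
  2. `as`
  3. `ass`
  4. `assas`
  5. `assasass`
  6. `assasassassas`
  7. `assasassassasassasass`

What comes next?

From term 3 onward, concatenate the last term with the second-to-last: as·s = ass, ass·as = assas, …
The next term joins assasassassasassasass and assasassassas.

assasassassasassasassassasassassas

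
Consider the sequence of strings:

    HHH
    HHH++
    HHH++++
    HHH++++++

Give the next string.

Each term is the previous one with ++ appended.
Applying this once more to HHH++++++:

HHH++++++++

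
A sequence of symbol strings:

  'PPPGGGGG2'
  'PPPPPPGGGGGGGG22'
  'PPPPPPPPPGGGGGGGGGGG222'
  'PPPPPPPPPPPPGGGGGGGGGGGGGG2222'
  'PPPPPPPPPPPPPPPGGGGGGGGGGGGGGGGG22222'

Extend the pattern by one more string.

PPPPPPPPPPPPPPPPPPGGGGGGGGGGGGGGGGGGGG222222

Term n consists of 3n P's, followed by 3n+2 G's, followed by n 2's (n = 1, 2, …).
At n = 6 the blocks have lengths 18, 20, 6.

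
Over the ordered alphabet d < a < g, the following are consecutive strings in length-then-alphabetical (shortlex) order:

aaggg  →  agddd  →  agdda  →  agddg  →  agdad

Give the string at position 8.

agdgd

Continuing the enumeration 3 steps past agdad: agdad → agdaa → agdag → (answer).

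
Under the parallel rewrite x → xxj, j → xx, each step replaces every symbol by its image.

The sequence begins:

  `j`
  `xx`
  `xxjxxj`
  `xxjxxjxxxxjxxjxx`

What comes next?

xxjxxjxxxxjxxjxxxxjxxjxxjxxjxxxxjxxjxxxxjxxj

φ(xxjxxjxxxxjxxjxx) expands symbol-by-symbol to xxj xxj xx xxj xxj xx xxj xxj xxj xxj xx xxj xxj xx xxj xxj; joining the 16 pieces gives the next term.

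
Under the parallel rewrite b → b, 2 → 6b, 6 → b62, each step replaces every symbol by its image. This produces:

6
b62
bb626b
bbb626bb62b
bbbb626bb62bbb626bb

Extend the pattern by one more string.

Replace each of the 19 characters of bbbb626bb62bbb626bb in place — b b b b b62 6b b62 b b b62 6b b b b b62 6b b62 b b — and concatenate.

bbbbb626bb62bbb626bbbbb626bb62bb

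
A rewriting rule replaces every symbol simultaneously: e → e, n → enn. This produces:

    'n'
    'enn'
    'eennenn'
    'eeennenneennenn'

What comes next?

eeeennenneennenneeennenneennenn

Replace each of the 15 characters of eeennenneennenn in place — e e e enn enn e enn enn e e enn enn e enn enn — and concatenate.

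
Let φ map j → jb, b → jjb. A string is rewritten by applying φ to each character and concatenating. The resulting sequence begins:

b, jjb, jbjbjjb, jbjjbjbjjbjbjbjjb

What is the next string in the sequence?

Rewriting the 17 symbols of jbjjbjbjjbjbjbjjb one by one yields jb jjb jb jb jjb jb jjb jb jb jjb jb jjb jb jjb jb jb jjb; concatenated:

jbjjbjbjbjjbjbjjbjbjbjjbjbjjbjbjjbjbjbjjb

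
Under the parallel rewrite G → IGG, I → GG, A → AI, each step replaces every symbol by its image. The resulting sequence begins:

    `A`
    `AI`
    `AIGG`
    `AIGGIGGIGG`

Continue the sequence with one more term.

AIGGIGGIGGGGIGGIGGGGIGGIGG

Apply φ to AIGGIGGIGG symbol by symbol: A→AI, I→GG, G→IGG, G→IGG, I→GG, G→IGG, G→IGG, I→GG, G→IGG, G→IGG; joined: AI GG IGG IGG GG IGG IGG GG IGG IGG.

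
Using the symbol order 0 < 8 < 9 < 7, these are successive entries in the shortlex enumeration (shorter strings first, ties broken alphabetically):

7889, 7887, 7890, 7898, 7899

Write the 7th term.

7870

Advancing 2 positions from 7899 through 7899 → 7897 reaches term 7.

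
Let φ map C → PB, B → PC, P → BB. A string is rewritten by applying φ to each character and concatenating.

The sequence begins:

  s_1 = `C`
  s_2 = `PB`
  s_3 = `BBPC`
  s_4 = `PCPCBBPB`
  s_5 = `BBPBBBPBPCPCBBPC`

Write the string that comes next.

PCPCBBPCPCPCBBPCBBPBBBPBPCPCBBPB

φ(BBPBBBPBPCPCBBPC) expands symbol-by-symbol to PC PC BB PC PC PC BB PC BB PB BB PB PC PC BB PB; joining the 16 pieces gives the next term.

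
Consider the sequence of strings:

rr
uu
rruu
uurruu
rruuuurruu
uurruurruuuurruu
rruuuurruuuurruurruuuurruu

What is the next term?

uurruurruuuurruurruuuurruuuurruurruuuurruu

Each term (from the third on) is the two preceding terms concatenated in order: term 3 = rr·uu = rruu.
So term 8 is uurruurruuuurruu·rruuuurruuuurruurruuuurruu.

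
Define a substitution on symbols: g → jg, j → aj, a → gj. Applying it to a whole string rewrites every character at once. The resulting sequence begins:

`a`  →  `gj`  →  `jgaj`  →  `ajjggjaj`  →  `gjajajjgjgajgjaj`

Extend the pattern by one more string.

jgajgjajgjajajjgajjggjajjgajgjaj

Replace each of the 16 characters of gjajajjgjgajgjaj in place — jg aj gj aj gj aj aj jg aj jg gj aj jg aj gj aj — and concatenate.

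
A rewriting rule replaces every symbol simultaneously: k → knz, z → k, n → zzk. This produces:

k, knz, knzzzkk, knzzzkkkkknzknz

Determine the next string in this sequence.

Rewriting the 15 symbols of knzzzkkkkknzknz one by one yields knz zzk k k k knz knz knz knz knz zzk k knz zzk k; concatenated:

knzzzkkkkknzknzknzknzknzzzkkknzzzkk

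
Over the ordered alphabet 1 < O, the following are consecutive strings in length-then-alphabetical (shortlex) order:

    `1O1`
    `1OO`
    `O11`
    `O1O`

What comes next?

Treat O1O as a base-2 numeral over the given alphabet and add one, carrying through any trailing O's.

OO1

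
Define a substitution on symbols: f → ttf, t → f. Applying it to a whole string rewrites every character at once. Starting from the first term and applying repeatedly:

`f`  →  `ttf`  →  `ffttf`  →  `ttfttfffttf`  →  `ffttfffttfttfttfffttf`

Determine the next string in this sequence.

ttfttfffttfttfttfffttfffttfffttfttfttfffttf

Applying the rule to each of the 21 symbols of ffttfffttfttfttfffttf gives the pieces ttf ttf f f ttf ttf ttf f f ttf f f ttf f f ttf ttf ttf f f ttf, which concatenate to the answer.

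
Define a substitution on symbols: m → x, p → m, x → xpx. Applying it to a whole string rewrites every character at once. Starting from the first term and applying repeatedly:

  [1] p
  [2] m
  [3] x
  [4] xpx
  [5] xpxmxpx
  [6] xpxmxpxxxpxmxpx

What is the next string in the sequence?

Replace each of the 15 characters of xpxmxpxxxpxmxpx in place — xpx m xpx x xpx m xpx xpx xpx m xpx x xpx m xpx — and concatenate.

xpxmxpxxxpxmxpxxpxxpxmxpxxxpxmxpx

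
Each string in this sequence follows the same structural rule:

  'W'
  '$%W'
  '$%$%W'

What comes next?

The strings grow by a fixed prefix $% each time.
Applying this once more to $%$%W:

$%$%$%W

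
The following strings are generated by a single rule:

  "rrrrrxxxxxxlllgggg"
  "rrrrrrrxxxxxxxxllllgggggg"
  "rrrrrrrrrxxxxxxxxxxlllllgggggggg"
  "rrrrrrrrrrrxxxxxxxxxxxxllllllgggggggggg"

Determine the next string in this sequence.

Term n consists of 2n+1 r's, followed by 2n+2 x's, followed by n+1 l's, followed by 2n g's, where the shown terms are n = 2, 3, 4, 5.
For the next term, n = 6, so the run lengths are 13, 14, 7, 12.

rrrrrrrrrrrrrxxxxxxxxxxxxxxlllllllgggggggggggg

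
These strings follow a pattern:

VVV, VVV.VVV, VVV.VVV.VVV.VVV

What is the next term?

Each string is two copies of the previous one joined by '.'.
Doubling VVV.VVV.VVV.VVV with '.' between the halves:

VVV.VVV.VVV.VVV.VVV.VVV.VVV.VVV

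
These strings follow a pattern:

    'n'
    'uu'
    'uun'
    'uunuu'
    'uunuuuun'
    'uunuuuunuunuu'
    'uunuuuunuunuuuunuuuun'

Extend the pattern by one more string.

From term 3 onward, concatenate the last term with the second-to-last: uu·n = uun, uun·uu = uunuu, …
The next term joins uunuuuunuunuuuunuuuun and uunuuuunuunuu.

uunuuuunuunuuuunuuuunuunuuuunuunuu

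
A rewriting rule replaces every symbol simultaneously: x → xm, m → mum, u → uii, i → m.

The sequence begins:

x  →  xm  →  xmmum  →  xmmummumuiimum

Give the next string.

Replace each of the 14 characters of xmmummumuiimum in place — xm mum mum uii mum mum uii mum uii m m mum uii mum — and concatenate.

xmmummumuiimummumuiimumuiimmmumuiimum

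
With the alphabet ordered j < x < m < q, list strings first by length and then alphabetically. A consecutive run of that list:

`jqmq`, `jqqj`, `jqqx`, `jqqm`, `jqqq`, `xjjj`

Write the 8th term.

Continuing the enumeration 2 steps past xjjj: xjjj → xjjx → (answer).

xjjm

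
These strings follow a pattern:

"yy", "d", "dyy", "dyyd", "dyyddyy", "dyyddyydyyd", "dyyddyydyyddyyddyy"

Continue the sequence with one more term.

dyyddyydyyddyyddyydyyddyydyyd

From term 3 onward, concatenate the last term with the second-to-last: d·yy = dyy, dyy·d = dyyd, …
The next term joins dyyddyydyyddyyddyy and dyyddyydyyd.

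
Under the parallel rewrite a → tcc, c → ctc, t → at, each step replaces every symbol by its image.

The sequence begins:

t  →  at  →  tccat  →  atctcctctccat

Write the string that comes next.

Rewriting the 13 symbols of atctcctctccat one by one yields tcc at ctc at ctc ctc at ctc at ctc ctc tcc at; concatenated:

tccatctcatctcctcatctcatctcctctccat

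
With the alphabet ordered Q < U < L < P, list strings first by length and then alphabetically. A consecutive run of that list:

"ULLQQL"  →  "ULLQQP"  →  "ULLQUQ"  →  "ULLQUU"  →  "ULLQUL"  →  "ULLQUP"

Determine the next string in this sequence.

ULLQLQ

The successor of ULLQUP increments the rightmost position that isn't already P and resets every position after it to Q.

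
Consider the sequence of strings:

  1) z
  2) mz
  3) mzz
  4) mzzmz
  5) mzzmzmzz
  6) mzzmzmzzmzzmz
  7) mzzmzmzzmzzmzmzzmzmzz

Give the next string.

From term 3 onward, concatenate the last term with the second-to-last: mz·z = mzz, mzz·mz = mzzmz, …
Continuing: mzzmzmzzmzzmzmzzmzmzz · mzzmzmzzmzzmz gives term 8.

mzzmzmzzmzzmzmzzmzmzzmzzmzmzzmzzmz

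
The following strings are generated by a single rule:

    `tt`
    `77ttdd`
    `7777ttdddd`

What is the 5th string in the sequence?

77777777ttdddddddd

Every step adds 77 to the front and dd to the end of the previous string.
From 7777ttdddd, 2 further steps: 7777ttdddd → 777777ttdddddd → (answer).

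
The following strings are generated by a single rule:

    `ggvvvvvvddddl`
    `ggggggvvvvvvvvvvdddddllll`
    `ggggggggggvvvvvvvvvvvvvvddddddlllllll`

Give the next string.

ggggggggggggggvvvvvvvvvvvvvvvvvvdddddddllllllllll

Term n consists of 4n-2 g's, followed by 4n+2 v's, followed by n+3 d's, followed by 3n-2 l's (n = 1, 2, …).
Setting n = 4 gives 14, 18, 7, 10 characters in each block.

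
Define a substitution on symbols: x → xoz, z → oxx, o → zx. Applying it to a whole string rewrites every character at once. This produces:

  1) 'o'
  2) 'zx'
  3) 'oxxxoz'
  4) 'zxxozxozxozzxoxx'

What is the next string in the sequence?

Replace each of the 16 characters of zxxozxozxozzxoxx in place — oxx xoz xoz zx oxx xoz zx oxx xoz zx oxx oxx xoz zx xoz xoz — and concatenate.

oxxxozxozzxoxxxozzxoxxxozzxoxxoxxxozzxxozxoz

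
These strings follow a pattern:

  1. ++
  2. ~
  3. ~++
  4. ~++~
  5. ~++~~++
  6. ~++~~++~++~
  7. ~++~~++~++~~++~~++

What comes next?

Each term (from the third on) is the previous term followed by the one before it: term 3 = ~·++ = ~++.
So term 8 is ~++~~++~++~~++~~++·~++~~++~++~.

~++~~++~++~~++~~++~++~~++~++~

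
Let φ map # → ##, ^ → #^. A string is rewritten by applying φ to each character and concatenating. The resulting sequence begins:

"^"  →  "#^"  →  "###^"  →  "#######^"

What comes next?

###############^

Rewriting each symbol of #######^: #→##, #→##, #→##, #→##, #→##, #→##, #→##, ^→#^, which concatenates to ## ## ## ## ## ## ## #^.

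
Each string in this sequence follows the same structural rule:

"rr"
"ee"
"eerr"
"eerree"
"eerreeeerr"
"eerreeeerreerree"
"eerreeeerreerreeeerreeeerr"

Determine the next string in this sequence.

From term 3 onward, concatenate the last term with the second-to-last: ee·rr = eerr, eerr·ee = eerree, …
So term 8 is eerreeeerreerreeeerreeeerr·eerreeeerreerree.

eerreeeerreerreeeerreeeerreerreeeerreerree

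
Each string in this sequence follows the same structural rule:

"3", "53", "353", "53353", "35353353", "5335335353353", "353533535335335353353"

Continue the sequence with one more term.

This is a Fibonacci-style word recurrence s(k) = s(k−2)·s(k−1): e.g. 3·53 = 353.
Continuing: 5335335353353 · 353533535335335353353 gives term 8.

5335335353353353533535335335353353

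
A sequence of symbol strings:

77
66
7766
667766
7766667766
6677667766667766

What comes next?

77666677666677667766667766

Each term (from the third on) is the two preceding terms concatenated in order: term 3 = 77·66 = 7766.
The next term joins 7766667766 and 6677667766667766.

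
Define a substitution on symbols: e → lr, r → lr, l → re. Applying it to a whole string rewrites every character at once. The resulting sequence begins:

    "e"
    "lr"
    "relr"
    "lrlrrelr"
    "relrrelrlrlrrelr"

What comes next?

Rewriting the 16 symbols of relrrelrlrlrrelr one by one yields lr lr re lr lr lr re lr re lr re lr lr lr re lr; concatenated:

lrlrrelrlrlrrelrrelrrelrlrlrrelr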